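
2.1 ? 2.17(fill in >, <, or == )<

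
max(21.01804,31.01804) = 31.01804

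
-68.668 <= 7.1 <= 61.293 True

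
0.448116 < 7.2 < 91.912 True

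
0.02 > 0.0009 True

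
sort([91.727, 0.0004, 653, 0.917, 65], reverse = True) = [653, 91.727, 65, 0.917, 0.0004]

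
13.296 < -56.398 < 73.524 False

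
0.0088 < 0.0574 True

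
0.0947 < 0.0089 False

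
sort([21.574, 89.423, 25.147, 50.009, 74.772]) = [21.574, 25.147, 50.009, 74.772, 89.423]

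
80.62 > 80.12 True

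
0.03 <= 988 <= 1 False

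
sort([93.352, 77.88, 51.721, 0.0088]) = [0.0088, 51.721, 77.88, 93.352]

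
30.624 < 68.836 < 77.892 True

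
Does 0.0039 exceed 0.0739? No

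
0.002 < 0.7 True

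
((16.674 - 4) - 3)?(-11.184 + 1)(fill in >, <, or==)>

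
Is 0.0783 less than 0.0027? No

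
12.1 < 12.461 True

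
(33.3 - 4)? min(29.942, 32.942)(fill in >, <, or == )<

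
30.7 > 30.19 True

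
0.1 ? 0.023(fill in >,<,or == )>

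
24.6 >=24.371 True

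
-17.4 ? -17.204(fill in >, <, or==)<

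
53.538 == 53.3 False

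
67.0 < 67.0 False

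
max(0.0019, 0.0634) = 0.0634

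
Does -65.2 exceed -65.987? Yes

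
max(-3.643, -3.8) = -3.643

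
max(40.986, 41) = 41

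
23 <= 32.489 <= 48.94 True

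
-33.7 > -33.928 True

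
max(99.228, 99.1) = 99.228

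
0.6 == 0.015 False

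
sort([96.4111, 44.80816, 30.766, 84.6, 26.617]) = [26.617, 30.766, 44.80816, 84.6, 96.4111]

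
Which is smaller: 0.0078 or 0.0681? 0.0078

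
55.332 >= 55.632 False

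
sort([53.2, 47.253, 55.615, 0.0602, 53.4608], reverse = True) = [55.615, 53.4608, 53.2, 47.253, 0.0602]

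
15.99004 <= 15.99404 True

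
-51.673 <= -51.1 True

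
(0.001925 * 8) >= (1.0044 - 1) True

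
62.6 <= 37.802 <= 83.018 False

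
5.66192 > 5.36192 True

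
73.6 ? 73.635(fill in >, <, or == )<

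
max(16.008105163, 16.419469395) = 16.419469395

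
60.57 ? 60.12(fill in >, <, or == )>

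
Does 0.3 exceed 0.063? Yes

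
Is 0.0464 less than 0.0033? No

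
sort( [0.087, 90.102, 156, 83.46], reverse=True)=[156, 90.102, 83.46, 0.087]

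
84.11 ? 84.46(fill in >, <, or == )<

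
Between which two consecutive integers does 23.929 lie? 23 and 24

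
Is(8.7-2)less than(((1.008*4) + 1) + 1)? No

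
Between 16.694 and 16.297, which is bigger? 16.694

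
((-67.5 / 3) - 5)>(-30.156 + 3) False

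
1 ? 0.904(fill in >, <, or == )>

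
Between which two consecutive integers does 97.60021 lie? 97 and 98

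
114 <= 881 True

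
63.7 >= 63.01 True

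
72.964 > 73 False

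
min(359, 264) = 264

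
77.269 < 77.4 True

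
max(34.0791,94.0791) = 94.0791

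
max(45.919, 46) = 46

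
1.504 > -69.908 True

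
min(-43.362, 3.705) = -43.362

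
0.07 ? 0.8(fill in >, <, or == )<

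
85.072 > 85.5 False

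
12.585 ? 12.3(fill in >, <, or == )>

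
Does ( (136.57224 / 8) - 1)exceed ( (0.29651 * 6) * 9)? Yes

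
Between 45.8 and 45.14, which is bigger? 45.8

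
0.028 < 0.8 True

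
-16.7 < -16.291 True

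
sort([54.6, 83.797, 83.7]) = [54.6, 83.7, 83.797]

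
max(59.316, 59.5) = 59.5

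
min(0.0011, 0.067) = 0.0011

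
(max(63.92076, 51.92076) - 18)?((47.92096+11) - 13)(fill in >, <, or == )<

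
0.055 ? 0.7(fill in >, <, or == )<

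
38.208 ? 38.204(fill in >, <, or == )>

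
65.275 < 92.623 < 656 True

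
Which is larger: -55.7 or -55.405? -55.405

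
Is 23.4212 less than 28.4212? Yes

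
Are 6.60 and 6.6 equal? Yes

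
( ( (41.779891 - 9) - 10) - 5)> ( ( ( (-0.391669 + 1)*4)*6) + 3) True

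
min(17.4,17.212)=17.212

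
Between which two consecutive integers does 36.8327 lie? 36 and 37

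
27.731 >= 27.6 True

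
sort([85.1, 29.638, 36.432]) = [29.638, 36.432, 85.1]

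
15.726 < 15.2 False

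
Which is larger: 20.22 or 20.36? 20.36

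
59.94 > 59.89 True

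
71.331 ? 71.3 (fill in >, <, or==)>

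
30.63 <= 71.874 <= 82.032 True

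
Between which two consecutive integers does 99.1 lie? 99 and 100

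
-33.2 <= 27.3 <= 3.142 False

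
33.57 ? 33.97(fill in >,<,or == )<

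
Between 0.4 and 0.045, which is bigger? 0.4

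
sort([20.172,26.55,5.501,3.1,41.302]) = [3.1,5.501,20.172,26.55,41.302]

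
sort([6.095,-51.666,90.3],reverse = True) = [90.3,6.095,-51.666]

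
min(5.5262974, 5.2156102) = 5.2156102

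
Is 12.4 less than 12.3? No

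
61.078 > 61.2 False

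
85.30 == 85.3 True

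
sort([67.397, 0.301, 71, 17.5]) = [0.301, 17.5, 67.397, 71]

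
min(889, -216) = -216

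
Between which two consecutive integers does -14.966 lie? -15 and -14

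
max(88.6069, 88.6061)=88.6069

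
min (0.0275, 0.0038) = 0.0038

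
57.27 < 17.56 False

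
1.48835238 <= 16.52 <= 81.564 True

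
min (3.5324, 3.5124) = 3.5124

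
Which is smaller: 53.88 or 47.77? 47.77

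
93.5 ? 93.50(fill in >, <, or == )==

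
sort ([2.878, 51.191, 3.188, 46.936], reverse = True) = [51.191, 46.936, 3.188, 2.878]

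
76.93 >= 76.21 True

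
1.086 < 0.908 False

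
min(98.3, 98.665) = 98.3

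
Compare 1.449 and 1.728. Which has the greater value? 1.728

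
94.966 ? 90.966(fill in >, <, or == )>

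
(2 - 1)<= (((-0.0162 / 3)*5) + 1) False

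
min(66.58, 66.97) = 66.58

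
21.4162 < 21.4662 True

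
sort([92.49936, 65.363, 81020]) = [65.363, 92.49936, 81020]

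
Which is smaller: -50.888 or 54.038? -50.888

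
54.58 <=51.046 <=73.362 False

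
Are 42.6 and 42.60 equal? Yes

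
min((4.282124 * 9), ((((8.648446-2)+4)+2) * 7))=38.539116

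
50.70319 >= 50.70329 False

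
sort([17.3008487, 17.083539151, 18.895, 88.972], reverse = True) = [88.972, 18.895, 17.3008487, 17.083539151]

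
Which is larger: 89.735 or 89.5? 89.735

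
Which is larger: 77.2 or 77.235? 77.235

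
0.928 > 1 False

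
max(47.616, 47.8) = 47.8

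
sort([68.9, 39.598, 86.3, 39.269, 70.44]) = [39.269, 39.598, 68.9, 70.44, 86.3]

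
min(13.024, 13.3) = 13.024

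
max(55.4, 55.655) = 55.655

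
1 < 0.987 False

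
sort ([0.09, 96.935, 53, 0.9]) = [0.09, 0.9, 53, 96.935]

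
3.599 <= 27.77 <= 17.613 False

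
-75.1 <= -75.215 False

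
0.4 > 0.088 True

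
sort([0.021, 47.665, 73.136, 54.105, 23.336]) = [0.021, 23.336, 47.665, 54.105, 73.136]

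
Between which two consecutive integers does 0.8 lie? 0 and 1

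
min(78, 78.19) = 78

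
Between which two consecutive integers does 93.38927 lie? 93 and 94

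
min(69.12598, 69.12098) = 69.12098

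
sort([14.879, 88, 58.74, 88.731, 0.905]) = [0.905, 14.879, 58.74, 88, 88.731]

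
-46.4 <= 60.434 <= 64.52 True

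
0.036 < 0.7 True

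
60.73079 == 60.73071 False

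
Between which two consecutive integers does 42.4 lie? 42 and 43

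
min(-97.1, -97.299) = -97.299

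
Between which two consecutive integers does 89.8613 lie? 89 and 90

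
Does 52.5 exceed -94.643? Yes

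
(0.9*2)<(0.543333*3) False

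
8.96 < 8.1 False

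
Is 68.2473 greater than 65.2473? Yes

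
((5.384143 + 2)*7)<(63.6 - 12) False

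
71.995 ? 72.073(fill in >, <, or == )<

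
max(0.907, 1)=1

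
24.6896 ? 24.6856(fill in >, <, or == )>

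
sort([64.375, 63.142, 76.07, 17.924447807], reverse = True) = [76.07, 64.375, 63.142, 17.924447807]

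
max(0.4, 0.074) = 0.4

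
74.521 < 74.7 True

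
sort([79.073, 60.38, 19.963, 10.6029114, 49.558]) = [10.6029114, 19.963, 49.558, 60.38, 79.073]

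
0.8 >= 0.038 True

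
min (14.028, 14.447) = 14.028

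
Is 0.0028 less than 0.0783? Yes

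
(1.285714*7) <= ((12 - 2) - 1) True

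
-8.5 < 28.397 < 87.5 True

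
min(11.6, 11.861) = 11.6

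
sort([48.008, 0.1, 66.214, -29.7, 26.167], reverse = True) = [66.214, 48.008, 26.167, 0.1, -29.7]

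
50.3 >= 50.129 True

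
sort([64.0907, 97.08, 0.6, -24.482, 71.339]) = [-24.482, 0.6, 64.0907, 71.339, 97.08]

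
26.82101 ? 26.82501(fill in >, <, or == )<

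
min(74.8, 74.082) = 74.082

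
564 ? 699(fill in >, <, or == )<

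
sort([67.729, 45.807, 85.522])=[45.807, 67.729, 85.522]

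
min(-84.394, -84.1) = -84.394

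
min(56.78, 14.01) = 14.01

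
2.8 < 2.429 False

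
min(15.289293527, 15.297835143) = 15.289293527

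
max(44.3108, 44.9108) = 44.9108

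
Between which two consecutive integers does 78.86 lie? 78 and 79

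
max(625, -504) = 625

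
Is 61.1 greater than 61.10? No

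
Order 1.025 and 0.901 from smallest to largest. 0.901, 1.025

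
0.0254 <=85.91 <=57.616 False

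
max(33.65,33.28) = 33.65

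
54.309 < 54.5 True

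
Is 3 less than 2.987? No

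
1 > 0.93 True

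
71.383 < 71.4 True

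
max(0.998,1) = 1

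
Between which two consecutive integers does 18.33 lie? 18 and 19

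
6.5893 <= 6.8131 True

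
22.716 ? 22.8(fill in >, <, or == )<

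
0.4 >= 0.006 True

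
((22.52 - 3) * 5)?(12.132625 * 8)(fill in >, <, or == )>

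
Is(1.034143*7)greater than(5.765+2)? No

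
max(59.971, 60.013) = 60.013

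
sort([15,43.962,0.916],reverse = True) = [43.962,15,0.916]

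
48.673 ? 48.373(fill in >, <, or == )>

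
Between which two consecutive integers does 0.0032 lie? 0 and 1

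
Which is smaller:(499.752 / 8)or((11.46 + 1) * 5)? ((11.46 + 1) * 5)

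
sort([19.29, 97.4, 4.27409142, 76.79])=[4.27409142, 19.29, 76.79, 97.4]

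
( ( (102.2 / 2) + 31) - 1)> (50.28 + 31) False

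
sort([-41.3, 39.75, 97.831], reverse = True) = [97.831, 39.75, -41.3]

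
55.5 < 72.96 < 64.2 False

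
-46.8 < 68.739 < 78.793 True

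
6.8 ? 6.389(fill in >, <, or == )>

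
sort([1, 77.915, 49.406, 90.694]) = [1, 49.406, 77.915, 90.694]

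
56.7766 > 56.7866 False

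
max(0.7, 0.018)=0.7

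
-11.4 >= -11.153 False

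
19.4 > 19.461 False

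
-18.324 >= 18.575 False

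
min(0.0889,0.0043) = 0.0043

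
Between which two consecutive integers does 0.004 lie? 0 and 1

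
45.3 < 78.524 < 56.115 False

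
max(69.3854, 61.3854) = 69.3854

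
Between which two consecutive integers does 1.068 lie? 1 and 2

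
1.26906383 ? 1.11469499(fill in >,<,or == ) >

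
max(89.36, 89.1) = 89.36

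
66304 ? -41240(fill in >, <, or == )>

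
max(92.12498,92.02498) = 92.12498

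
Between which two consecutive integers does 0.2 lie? 0 and 1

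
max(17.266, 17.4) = 17.4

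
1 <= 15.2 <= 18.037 True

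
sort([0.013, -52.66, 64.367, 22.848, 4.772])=[-52.66, 0.013, 4.772, 22.848, 64.367]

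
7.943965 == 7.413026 False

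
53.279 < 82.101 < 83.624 True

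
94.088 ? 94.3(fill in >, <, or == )<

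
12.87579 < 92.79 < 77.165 False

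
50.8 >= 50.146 True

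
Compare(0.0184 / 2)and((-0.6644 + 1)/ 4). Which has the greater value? ((-0.6644 + 1)/ 4)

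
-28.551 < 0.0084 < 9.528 True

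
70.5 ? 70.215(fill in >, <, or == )>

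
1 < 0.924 False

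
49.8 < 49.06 False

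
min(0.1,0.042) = 0.042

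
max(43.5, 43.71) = 43.71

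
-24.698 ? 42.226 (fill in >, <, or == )<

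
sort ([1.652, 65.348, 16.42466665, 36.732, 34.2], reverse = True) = [65.348, 36.732, 34.2, 16.42466665, 1.652]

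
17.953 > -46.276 True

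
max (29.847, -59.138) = 29.847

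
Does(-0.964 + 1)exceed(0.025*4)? No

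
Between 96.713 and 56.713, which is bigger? 96.713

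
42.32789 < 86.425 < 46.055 False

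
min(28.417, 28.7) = 28.417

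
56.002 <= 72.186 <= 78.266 True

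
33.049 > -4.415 True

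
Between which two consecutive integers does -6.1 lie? -7 and -6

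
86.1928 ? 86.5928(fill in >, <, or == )<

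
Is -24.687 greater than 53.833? No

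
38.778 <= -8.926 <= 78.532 False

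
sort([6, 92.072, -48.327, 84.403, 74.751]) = [-48.327, 6, 74.751, 84.403, 92.072]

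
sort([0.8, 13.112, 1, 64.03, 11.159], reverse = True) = [64.03, 13.112, 11.159, 1, 0.8]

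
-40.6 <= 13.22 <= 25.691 True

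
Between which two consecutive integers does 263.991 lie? 263 and 264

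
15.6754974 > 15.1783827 True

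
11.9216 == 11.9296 False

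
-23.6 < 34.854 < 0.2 False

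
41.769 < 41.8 True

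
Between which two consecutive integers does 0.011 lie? 0 and 1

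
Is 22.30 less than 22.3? No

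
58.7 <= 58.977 True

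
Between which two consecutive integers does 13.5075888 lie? 13 and 14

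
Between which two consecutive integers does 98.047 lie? 98 and 99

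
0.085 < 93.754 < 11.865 False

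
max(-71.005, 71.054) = 71.054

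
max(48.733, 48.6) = 48.733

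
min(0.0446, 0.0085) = 0.0085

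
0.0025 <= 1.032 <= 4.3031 True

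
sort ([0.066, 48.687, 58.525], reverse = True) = [58.525, 48.687, 0.066]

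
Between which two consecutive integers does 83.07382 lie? 83 and 84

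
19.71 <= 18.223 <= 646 False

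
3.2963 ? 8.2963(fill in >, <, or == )<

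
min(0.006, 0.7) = 0.006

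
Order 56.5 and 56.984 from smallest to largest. 56.5, 56.984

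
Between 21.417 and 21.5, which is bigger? 21.5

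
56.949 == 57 False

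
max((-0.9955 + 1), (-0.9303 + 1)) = 0.0697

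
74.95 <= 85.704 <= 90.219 True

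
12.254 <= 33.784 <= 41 True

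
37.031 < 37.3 True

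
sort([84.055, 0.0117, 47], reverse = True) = [84.055, 47, 0.0117]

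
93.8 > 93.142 True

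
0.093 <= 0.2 True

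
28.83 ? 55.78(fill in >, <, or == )<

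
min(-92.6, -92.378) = -92.6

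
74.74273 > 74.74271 True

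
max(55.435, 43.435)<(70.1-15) False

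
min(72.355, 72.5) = 72.355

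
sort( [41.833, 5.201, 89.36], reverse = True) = [89.36, 41.833, 5.201]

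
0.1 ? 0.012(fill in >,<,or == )>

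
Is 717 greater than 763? No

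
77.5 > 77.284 True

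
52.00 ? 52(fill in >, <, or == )==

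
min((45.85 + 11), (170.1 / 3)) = 56.7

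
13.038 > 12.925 True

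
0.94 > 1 False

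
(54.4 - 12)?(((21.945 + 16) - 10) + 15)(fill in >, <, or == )<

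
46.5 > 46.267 True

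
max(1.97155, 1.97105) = 1.97155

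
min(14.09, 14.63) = 14.09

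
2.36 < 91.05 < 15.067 False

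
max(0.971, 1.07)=1.07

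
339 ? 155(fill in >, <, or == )>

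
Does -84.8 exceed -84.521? No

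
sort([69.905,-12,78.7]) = [-12,69.905,78.7]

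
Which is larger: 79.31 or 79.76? 79.76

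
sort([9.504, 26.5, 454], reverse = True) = [454, 26.5, 9.504]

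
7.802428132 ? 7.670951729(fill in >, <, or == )>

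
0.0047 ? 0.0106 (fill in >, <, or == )<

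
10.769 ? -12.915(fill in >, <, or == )>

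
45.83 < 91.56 True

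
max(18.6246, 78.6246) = 78.6246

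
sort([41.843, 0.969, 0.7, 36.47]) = [0.7, 0.969, 36.47, 41.843]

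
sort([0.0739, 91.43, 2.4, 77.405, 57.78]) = [0.0739, 2.4, 57.78, 77.405, 91.43]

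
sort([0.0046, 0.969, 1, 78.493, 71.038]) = [0.0046, 0.969, 1, 71.038, 78.493]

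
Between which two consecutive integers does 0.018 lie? 0 and 1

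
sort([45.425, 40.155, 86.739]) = [40.155, 45.425, 86.739]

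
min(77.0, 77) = 77.0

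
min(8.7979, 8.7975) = 8.7975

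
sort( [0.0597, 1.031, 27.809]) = [0.0597, 1.031, 27.809]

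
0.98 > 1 False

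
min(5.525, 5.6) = 5.525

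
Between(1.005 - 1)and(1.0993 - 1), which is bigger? (1.0993 - 1)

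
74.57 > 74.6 False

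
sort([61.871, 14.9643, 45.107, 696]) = [14.9643, 45.107, 61.871, 696]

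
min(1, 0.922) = 0.922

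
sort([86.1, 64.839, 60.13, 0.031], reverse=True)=[86.1, 64.839, 60.13, 0.031]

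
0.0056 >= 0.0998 False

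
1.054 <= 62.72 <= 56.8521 False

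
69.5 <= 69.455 False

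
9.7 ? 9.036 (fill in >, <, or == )>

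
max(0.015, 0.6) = 0.6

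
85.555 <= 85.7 True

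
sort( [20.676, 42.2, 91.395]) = [20.676, 42.2, 91.395]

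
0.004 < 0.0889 True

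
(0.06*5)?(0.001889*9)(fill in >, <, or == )>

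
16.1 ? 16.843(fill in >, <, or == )<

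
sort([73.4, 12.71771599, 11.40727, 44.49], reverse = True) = [73.4, 44.49, 12.71771599, 11.40727]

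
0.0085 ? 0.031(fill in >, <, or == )<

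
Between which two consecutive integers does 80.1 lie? 80 and 81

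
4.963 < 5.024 True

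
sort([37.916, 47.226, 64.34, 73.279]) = [37.916, 47.226, 64.34, 73.279]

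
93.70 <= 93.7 True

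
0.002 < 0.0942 True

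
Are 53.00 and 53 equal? Yes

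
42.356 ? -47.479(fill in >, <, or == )>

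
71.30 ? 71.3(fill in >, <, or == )==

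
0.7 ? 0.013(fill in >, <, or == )>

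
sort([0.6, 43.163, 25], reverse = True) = [43.163, 25, 0.6]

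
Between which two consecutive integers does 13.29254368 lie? 13 and 14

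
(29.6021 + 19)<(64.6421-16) True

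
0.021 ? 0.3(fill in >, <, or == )<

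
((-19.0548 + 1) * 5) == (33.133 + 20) False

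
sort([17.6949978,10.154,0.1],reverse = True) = [17.6949978,10.154,0.1]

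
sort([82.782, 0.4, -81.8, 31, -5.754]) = [-81.8, -5.754, 0.4, 31, 82.782]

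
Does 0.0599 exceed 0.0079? Yes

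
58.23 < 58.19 False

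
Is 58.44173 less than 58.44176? Yes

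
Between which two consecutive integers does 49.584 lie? 49 and 50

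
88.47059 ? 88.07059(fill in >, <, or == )>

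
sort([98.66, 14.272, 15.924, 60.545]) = [14.272, 15.924, 60.545, 98.66]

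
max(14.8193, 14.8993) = 14.8993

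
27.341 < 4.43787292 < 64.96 False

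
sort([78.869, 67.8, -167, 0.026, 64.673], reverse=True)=[78.869, 67.8, 64.673, 0.026, -167]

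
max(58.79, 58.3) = 58.79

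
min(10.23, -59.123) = -59.123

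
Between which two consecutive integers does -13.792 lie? -14 and -13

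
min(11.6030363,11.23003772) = 11.23003772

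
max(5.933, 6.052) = 6.052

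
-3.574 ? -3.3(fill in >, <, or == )<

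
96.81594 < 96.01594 False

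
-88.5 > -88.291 False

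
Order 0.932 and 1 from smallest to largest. 0.932,1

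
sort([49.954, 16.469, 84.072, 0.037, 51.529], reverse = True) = [84.072, 51.529, 49.954, 16.469, 0.037]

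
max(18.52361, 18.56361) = 18.56361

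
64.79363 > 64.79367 False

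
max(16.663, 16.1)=16.663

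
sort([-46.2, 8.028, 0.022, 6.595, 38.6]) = [-46.2, 0.022, 6.595, 8.028, 38.6]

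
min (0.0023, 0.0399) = 0.0023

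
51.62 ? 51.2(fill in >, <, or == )>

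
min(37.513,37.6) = 37.513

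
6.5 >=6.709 False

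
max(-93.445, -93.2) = -93.2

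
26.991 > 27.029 False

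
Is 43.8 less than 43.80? No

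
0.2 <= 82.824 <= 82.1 False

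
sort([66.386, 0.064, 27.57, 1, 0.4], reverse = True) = [66.386, 27.57, 1, 0.4, 0.064]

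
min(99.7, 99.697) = 99.697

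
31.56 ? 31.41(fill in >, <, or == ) >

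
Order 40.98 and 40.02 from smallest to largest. 40.02, 40.98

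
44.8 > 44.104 True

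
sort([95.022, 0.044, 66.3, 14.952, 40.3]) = [0.044, 14.952, 40.3, 66.3, 95.022]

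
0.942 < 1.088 True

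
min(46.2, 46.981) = 46.2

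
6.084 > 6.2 False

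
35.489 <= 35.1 False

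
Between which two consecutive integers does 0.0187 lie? 0 and 1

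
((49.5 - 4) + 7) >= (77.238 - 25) True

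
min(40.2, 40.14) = 40.14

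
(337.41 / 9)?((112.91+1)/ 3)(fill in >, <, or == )<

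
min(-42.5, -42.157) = -42.5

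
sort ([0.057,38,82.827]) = [0.057,38,82.827]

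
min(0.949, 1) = 0.949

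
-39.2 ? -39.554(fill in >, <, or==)>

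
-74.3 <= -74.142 True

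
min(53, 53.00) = 53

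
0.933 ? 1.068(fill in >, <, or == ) <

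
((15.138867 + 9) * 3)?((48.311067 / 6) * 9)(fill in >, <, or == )<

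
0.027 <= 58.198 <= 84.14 True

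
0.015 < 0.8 True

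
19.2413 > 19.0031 True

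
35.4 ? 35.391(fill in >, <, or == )>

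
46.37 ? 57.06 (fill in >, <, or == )<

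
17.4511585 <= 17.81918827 True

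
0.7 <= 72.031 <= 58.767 False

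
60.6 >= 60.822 False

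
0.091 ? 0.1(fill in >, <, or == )<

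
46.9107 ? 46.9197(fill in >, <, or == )<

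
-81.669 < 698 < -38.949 False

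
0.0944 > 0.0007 True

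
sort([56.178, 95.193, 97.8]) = [56.178, 95.193, 97.8]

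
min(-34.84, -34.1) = -34.84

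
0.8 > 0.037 True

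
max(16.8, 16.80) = 16.80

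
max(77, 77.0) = 77.0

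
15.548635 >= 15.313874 True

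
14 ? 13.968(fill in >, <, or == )>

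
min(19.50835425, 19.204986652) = 19.204986652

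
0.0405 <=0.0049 False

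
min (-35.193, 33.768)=-35.193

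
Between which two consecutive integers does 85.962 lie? 85 and 86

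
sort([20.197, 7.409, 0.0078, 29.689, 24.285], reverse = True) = [29.689, 24.285, 20.197, 7.409, 0.0078]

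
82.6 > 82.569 True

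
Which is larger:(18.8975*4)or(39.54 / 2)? (18.8975*4)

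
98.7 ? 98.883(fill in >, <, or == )<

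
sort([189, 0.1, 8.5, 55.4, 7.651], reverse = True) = [189, 55.4, 8.5, 7.651, 0.1]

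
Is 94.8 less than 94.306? No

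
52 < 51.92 False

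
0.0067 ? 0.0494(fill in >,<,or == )<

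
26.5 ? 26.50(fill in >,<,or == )==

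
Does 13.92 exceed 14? No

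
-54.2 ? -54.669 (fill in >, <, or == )>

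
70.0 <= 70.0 True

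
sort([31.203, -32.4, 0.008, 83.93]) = [-32.4, 0.008, 31.203, 83.93]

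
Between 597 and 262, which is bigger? 597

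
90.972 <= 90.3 False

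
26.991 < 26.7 False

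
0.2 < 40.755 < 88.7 True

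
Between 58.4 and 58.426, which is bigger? 58.426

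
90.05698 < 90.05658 False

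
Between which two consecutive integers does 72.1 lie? 72 and 73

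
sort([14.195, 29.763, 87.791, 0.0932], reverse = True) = [87.791, 29.763, 14.195, 0.0932]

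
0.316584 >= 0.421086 False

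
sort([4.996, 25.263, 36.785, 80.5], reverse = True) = [80.5, 36.785, 25.263, 4.996]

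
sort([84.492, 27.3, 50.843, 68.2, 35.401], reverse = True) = [84.492, 68.2, 50.843, 35.401, 27.3]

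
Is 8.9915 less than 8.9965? Yes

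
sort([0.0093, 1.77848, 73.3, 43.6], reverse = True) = [73.3, 43.6, 1.77848, 0.0093]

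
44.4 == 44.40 True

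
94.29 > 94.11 True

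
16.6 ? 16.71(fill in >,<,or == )<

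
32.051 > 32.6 False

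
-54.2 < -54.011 True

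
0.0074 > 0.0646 False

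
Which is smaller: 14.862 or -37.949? -37.949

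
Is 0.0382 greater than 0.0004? Yes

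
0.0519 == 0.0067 False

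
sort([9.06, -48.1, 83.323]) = [-48.1, 9.06, 83.323]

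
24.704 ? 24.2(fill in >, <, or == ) >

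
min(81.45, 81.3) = 81.3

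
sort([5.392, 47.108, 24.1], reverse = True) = [47.108, 24.1, 5.392]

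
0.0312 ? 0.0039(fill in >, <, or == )>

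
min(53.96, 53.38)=53.38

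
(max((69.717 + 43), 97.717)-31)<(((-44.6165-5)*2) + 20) False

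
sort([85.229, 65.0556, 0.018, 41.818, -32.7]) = [-32.7, 0.018, 41.818, 65.0556, 85.229]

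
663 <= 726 True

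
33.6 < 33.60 False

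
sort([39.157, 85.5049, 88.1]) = [39.157, 85.5049, 88.1]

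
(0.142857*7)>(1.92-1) True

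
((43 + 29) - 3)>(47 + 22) False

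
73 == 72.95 False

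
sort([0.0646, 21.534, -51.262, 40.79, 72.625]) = [-51.262, 0.0646, 21.534, 40.79, 72.625]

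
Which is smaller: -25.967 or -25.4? -25.967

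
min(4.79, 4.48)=4.48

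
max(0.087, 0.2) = 0.2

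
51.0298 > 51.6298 False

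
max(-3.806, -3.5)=-3.5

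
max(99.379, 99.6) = 99.6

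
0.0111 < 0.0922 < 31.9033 True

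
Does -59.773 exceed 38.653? No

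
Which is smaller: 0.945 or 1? 0.945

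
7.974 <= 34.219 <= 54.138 True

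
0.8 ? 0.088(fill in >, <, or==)>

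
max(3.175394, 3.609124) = 3.609124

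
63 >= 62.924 True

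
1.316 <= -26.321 False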